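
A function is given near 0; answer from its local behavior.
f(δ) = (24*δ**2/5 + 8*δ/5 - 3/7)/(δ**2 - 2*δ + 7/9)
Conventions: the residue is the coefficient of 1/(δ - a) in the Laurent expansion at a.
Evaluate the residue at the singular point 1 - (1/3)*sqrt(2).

The factor δ**2 - 2*δ + 7/9 splits as (δ - a)(δ - a') with a = 1 - (1/3)*sqrt(2), a' = 1 + (1/3)*sqrt(2). At the order-1 pole a set g(δ) = (δ - a)*f(δ) = [24*δ**2/5 + 8*δ/5 - 3/7] / (δ - a').
Simple pole: residue = g(a) at a = 1 - (1/3)*sqrt(2), which is 28/5 - (739/140)*sqrt(2).

The residue is 28/5 - (739/140)*sqrt(2).


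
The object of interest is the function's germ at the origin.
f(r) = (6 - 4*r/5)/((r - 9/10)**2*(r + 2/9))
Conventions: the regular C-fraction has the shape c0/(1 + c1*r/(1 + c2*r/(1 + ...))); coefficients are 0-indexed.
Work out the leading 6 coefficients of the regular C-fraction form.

Taylor coefficients (expand at 0): a_0 = 100/3, a_1 = -2170/27, a_2 = 38495/81, a_3 = -8626285/4374, a_4 = 716809085/78732, a_5 = -2134427255/52488.
c0 = a_0 = 100/3. Peel one level at a time: if S = 1 + c*r/S' with S'(0) = 1, then c is the r-coefficient of S and S' = c*r/(S - 1).
S_1 = c0/f = 1 + (217/90)*r + (-17099/2025)*r^2 + ...; c1 = 217/90.
S_2 = c1*r/(S_1 - 1) = 1 + (34198/9765)*r + (39772660/3814209)*r^2 + ...; c2 = 34198/9765.
S_3 = c2*r/(S_2 - 1) = 1 + (-99431650/33394347)*r + (100914000/292375801)*r^2 + ...; c3 = -99431650/33394347.
S_4 = c3*r/(S_3 - 1) = 1 + (3941700840/34003635667)*r + (354753075600/3954661208689)*r^2 + ...; c4 = 3941700840/34003635667.
S_5 = c4*r/(S_4 - 1) = 1 + (-1538910/1988633)*r + ...; c5 = -1538910/1988633.

The regular C-fraction coefficients are [100/3, 217/90, 34198/9765, -99431650/33394347, 3941700840/34003635667, -1538910/1988633].


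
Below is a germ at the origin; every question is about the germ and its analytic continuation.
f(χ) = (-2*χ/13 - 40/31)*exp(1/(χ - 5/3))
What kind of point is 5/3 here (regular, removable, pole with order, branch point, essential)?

The exponent 1/(χ - (5/3)) has a pole at 5/3, so exp(1/(χ - (5/3))) takes every nonzero value near it: an essential singularity (not a pole of any order).

The point is an essential singularity.


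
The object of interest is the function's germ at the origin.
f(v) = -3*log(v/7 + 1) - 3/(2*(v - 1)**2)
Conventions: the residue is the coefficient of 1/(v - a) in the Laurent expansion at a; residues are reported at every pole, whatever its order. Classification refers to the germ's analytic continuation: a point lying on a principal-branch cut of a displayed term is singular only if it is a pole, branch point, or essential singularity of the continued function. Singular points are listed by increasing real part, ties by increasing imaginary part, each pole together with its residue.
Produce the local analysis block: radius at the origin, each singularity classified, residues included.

Radius of convergence at 0: 1.
At -7: a logarithmic branch point.
At 1: a pole of order 2; residue 0.

Denominator factor (v - 1)^2: pole of order 2 at 1, modulus 1.
Branch term (-3)*log(1 - v/(-7)): its argument vanishes at v = -7, a logarithmic branch point, modulus 7.
The radius of convergence is the smallest modulus among the singular points: 1.
The branch term is analytic at 1 and contributes nothing to the residue; only the rational part matters.
At the order-2 pole 1 set g(v) = (v - (1))^2*(rational part) = -3/2.
Order-2 pole: residue = g'(a); g'(1) = 0, so the residue is 0.
List the singular points by increasing real part (a conjugate pair: the negative imaginary part first).


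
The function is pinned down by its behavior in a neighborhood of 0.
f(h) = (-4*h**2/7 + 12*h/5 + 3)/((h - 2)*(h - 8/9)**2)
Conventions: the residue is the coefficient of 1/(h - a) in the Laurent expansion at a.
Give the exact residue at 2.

At the order-1 pole 2 set g(h) = (h - (2))*f(h) = (-4*h**2/7 + 12*h/5 + 3)/(h - 8/9)**2.
Simple pole: residue = g(a) at a = 2, which is 15633/3500.

The residue is 15633/3500.


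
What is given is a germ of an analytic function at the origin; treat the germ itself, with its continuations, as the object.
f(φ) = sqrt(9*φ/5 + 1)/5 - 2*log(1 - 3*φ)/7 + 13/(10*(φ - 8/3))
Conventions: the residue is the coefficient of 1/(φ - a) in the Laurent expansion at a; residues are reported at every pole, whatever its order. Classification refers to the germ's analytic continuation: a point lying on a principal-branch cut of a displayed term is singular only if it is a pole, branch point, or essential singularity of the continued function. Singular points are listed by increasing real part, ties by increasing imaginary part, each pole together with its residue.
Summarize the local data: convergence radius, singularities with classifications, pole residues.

Radius of convergence at 0: 1/3.
At -5/9: an algebraic (square-root) branch point.
At 1/3: a logarithmic branch point.
At 8/3: a pole of order 1; residue 13/10.

Denominator factor (φ - 8/3): pole of order 1 at 8/3, modulus 8/3.
Branch term (1/5)*sqrt(1 - φ/(-5/9)): its argument vanishes at φ = -5/9, a square-root branch point, modulus 5/9.
Branch term (-2/7)*log(1 - φ/(1/3)): its argument vanishes at φ = 1/3, a logarithmic branch point, modulus 1/3.
The radius of convergence is the smallest modulus among the singular points: 1/3.
The branch terms are analytic at 8/3 and contribute nothing to the residue; only the rational part matters.
At the order-1 pole 8/3 set g(φ) = (φ - (8/3))*(rational part) = 13/10.
Simple pole: residue = g(a) at a = 8/3, which is 13/10.
List the singular points by increasing real part (a conjugate pair: the negative imaginary part first).


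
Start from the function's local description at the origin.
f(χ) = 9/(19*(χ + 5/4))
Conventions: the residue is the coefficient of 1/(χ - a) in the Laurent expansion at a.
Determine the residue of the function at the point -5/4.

The residue is 9/19.

At the order-1 pole -5/4 set g(χ) = (χ - (-5/4))*f(χ) = 9/19.
Simple pole: residue = g(a) at a = -5/4, which is 9/19.


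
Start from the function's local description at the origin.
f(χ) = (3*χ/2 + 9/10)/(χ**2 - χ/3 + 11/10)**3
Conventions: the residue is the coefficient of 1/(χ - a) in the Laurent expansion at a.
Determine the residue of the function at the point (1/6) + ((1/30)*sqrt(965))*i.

The factor χ**2 - χ/3 + 11/10 splits as (χ - a)(χ - a') with a = (1/6) + ((1/30)*sqrt(965))*i, a' = (1/6) - ((1/30)*sqrt(965))*i. At the order-3 pole a set g(χ) = (χ - a)^3*f(χ) = [3*χ/2 + 9/10] / (χ - a')^3.
Order-3 pole: residue = g''(a)/2; g''((1/6) + ((1/30)*sqrt(965))*i) = -((83835/7189057)*sqrt(965))*i, so the residue is -((83835/14378114)*sqrt(965))*i.

The residue is -((83835/14378114)*sqrt(965))*i.


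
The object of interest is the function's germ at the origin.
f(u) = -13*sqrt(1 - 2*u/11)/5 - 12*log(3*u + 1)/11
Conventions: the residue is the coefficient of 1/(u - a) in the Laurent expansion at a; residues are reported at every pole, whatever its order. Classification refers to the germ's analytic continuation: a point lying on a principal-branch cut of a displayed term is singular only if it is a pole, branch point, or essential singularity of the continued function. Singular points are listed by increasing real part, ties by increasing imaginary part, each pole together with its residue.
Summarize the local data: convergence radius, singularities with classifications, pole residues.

Radius of convergence at 0: 1/3.
At -1/3: a logarithmic branch point.
At 11/2: an algebraic (square-root) branch point.

Branch term (-13/5)*sqrt(1 - u/(11/2)): its argument vanishes at u = 11/2, a square-root branch point, modulus 11/2.
Branch term (-12/11)*log(1 - u/(-1/3)): its argument vanishes at u = -1/3, a logarithmic branch point, modulus 1/3.
The radius of convergence is the smallest modulus among the singular points: 1/3.
List the singular points by increasing real part (a conjugate pair: the negative imaginary part first).


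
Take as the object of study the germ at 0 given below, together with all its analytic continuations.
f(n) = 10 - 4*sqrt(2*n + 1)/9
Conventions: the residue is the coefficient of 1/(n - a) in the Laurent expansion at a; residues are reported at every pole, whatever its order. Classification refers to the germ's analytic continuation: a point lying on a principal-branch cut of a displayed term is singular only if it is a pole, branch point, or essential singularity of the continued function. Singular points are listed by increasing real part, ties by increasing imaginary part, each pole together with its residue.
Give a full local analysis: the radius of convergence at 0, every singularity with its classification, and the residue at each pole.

Radius of convergence at 0: 1/2.
At -1/2: an algebraic (square-root) branch point.

Branch term (-4/9)*sqrt(1 - n/(-1/2)): its argument vanishes at n = -1/2, a square-root branch point, modulus 1/2.
The radius of convergence is the smallest modulus among the singular points: 1/2.


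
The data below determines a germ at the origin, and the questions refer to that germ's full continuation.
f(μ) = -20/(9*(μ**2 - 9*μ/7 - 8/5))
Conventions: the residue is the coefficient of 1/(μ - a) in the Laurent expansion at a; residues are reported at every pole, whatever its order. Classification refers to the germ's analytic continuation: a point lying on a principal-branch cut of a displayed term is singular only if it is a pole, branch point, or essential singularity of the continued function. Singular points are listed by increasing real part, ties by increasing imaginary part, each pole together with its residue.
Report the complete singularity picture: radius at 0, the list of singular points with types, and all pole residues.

Denominator factor (μ**2 - 9*μ/7 - 8/5): discriminant 1973/245, real irrational roots 9/14 + (1/70)*sqrt(9865) and 9/14 - (1/70)*sqrt(9865); poles of order 1, moduli 9/14 + (1/70)*sqrt(9865) and -9/14 + (1/70)*sqrt(9865).
The radius of convergence is the smallest modulus among the singular points: -9/14 + (1/70)*sqrt(9865).
The factor μ**2 - 9*μ/7 - 8/5 splits as (μ - a)(μ - a') with a = 9/14 - (1/70)*sqrt(9865), a' = 9/14 + (1/70)*sqrt(9865). At the order-1 pole a set g(μ) = (μ - a)*f(μ) = [-20/9] / (μ - a').
Simple pole: residue = g(a) at a = 9/14 - (1/70)*sqrt(9865), which is (140/17757)*sqrt(9865).
The factor μ**2 - 9*μ/7 - 8/5 splits as (μ - a)(μ - a') with a = 9/14 + (1/70)*sqrt(9865), a' = 9/14 - (1/70)*sqrt(9865). At the order-1 pole a set g(μ) = (μ - a)*f(μ) = [-20/9] / (μ - a').
Simple pole: residue = g(a) at a = 9/14 + (1/70)*sqrt(9865), which is -(140/17757)*sqrt(9865).
List the singular points by increasing real part (a conjugate pair: the negative imaginary part first).

Radius of convergence at 0: -9/14 + (1/70)*sqrt(9865).
At 9/14 - (1/70)*sqrt(9865): a pole of order 1; residue (140/17757)*sqrt(9865).
At 9/14 + (1/70)*sqrt(9865): a pole of order 1; residue -(140/17757)*sqrt(9865).


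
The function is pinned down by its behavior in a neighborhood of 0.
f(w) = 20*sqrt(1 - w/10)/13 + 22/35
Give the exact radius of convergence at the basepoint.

The radius of convergence is 10.

Branch term (20/13)*sqrt(1 - w/(10)): its argument vanishes at w = 10, a square-root branch point, modulus 10.
The radius of convergence is the smallest modulus among the singular points: 10.


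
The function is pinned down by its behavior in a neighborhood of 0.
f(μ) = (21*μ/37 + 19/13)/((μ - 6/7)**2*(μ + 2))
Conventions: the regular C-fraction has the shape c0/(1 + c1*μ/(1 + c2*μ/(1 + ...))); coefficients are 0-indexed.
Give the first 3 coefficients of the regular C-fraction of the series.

Taylor coefficients (expand at 0): a_0 = 931/936, a_1 = 459179/207792, a_2 = 100205/25974.
c0 = a_0 = 931/936. Peel one level at a time: if S = 1 + c*μ/S' with S'(0) = 1, then c is the μ-coefficient of S and S' = c*μ/(S - 1).
S_1 = c0/f = 1 + (-9371/4218)*μ + (18809161/17791524)*μ^2 + ...; c1 = -9371/4218.
S_2 = c1*μ/(S_1 - 1) = 1 + (18809161/39526878)*μ + ...; c2 = 18809161/39526878.

The regular C-fraction coefficients are [931/936, -9371/4218, 18809161/39526878].


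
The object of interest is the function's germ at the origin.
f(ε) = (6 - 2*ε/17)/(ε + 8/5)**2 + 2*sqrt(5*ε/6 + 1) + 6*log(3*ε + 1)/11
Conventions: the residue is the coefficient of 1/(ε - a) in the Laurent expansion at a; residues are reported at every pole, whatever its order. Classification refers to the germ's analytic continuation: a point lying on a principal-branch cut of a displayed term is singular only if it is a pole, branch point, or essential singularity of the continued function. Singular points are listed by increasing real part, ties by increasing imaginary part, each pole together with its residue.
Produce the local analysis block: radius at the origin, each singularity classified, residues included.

Radius of convergence at 0: 1/3.
At -8/5: a pole of order 2; residue -2/17.
At -6/5: an algebraic (square-root) branch point.
At -1/3: a logarithmic branch point.

Denominator factor (ε + 8/5)^2: pole of order 2 at -8/5, modulus 8/5.
Branch term (2)*sqrt(1 - ε/(-6/5)): its argument vanishes at ε = -6/5, a square-root branch point, modulus 6/5.
Branch term (6/11)*log(1 - ε/(-1/3)): its argument vanishes at ε = -1/3, a logarithmic branch point, modulus 1/3.
The radius of convergence is the smallest modulus among the singular points: 1/3.
The branch terms are analytic at -8/5 and contribute nothing to the residue; only the rational part matters.
At the order-2 pole -8/5 set g(ε) = (ε - (-8/5))^2*(rational part) = 6 - 2*ε/17.
Order-2 pole: residue = g'(a); g'(-8/5) = -2/17, so the residue is -2/17.
List the singular points by increasing real part (a conjugate pair: the negative imaginary part first).


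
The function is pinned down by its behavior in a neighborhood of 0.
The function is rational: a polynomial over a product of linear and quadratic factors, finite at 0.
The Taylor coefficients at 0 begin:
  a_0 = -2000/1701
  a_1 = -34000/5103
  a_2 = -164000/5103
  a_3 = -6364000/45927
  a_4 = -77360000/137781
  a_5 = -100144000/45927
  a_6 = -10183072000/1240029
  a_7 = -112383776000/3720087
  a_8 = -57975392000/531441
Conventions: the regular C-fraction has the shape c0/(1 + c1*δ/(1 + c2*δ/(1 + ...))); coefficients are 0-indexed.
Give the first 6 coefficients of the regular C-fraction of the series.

The regular C-fraction coefficients are [-2000/1701, -17/3, 43/51, -6422/2193, 518942/414219, 46306141/147028479].

Taylor coefficients (read off): a_0 = -2000/1701, a_1 = -34000/5103, a_2 = -164000/5103, a_3 = -6364000/45927, a_4 = -77360000/137781, a_5 = -100144000/45927.
c0 = a_0 = -2000/1701. Peel one level at a time: if S = 1 + c*δ/S' with S'(0) = 1, then c is the δ-coefficient of S and S' = c*δ/(S - 1).
S_1 = c0/f = 1 + (-17/3)*δ + (43/9)*δ^2 + ...; c1 = -17/3.
S_2 = c1*δ/(S_1 - 1) = 1 + (43/51)*δ + (6422/2601)*δ^2 + ...; c2 = 43/51.
S_3 = c2*δ/(S_2 - 1) = 1 + (-6422/2193)*δ + (61052/16641)*δ^2 + ...; c3 = -6422/2193.
S_4 = c3*δ/(S_3 - 1) = 1 + (518942/414219)*δ + (-36614158/92794689)*δ^2 + ...; c4 = 518942/414219.
S_5 = c4*δ/(S_4 - 1) = 1 + (46306141/147028479)*δ + ...; c5 = 46306141/147028479.


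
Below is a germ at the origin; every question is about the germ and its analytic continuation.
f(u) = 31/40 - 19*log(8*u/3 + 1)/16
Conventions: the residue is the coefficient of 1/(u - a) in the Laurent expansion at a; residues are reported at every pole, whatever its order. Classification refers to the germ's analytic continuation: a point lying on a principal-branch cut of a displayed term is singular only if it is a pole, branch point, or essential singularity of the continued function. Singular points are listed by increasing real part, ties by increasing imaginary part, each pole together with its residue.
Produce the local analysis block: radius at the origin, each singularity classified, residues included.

Radius of convergence at 0: 3/8.
At -3/8: a logarithmic branch point.

Branch term (-19/16)*log(1 - u/(-3/8)): its argument vanishes at u = -3/8, a logarithmic branch point, modulus 3/8.
The radius of convergence is the smallest modulus among the singular points: 3/8.


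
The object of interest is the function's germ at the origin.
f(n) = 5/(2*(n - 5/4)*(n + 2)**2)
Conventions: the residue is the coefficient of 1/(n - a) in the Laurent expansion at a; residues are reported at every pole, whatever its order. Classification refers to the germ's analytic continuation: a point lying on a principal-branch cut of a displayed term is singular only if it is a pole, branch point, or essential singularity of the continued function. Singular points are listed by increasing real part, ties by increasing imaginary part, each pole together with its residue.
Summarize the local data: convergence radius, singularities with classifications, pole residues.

Denominator factor (n - 5/4): pole of order 1 at 5/4, modulus 5/4.
Denominator factor (n + 2)^2: pole of order 2 at -2, modulus 2.
The radius of convergence is the smallest modulus among the singular points: 5/4.
At the order-2 pole -2 set g(n) = (n - (-2))^2*f(n) = 5/(2*(n - 5/4)).
Order-2 pole: residue = g'(a); g'(-2) = -40/169, so the residue is -40/169.
At the order-1 pole 5/4 set g(n) = (n - (5/4))*f(n) = 5/(2*(n + 2)**2).
Simple pole: residue = g(a) at a = 5/4, which is 40/169.
List the singular points by increasing real part (a conjugate pair: the negative imaginary part first).

Radius of convergence at 0: 5/4.
At -2: a pole of order 2; residue -40/169.
At 5/4: a pole of order 1; residue 40/169.


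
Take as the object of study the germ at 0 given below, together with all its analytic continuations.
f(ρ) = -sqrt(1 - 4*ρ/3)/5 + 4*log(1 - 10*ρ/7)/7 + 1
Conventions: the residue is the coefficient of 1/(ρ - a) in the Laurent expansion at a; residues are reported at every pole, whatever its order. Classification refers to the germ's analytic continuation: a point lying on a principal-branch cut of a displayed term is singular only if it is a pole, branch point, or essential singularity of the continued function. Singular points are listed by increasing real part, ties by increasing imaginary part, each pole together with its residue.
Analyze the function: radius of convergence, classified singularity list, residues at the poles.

Radius of convergence at 0: 7/10.
At 7/10: a logarithmic branch point.
At 3/4: an algebraic (square-root) branch point.

Branch term (-1/5)*sqrt(1 - ρ/(3/4)): its argument vanishes at ρ = 3/4, a square-root branch point, modulus 3/4.
Branch term (4/7)*log(1 - ρ/(7/10)): its argument vanishes at ρ = 7/10, a logarithmic branch point, modulus 7/10.
The radius of convergence is the smallest modulus among the singular points: 7/10.
List the singular points by increasing real part (a conjugate pair: the negative imaginary part first).


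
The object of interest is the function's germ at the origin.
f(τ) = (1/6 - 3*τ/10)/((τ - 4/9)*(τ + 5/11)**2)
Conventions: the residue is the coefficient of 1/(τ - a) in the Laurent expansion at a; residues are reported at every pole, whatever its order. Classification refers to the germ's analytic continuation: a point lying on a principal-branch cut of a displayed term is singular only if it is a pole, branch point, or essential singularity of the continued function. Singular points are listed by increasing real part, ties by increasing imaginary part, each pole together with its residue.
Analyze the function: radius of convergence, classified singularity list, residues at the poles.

Radius of convergence at 0: 4/9.
At -5/11: a pole of order 2; residue -3267/79210.
At 4/9: a pole of order 1; residue 3267/79210.

Denominator factor (τ - 4/9): pole of order 1 at 4/9, modulus 4/9.
Denominator factor (τ + 5/11)^2: pole of order 2 at -5/11, modulus 5/11.
The radius of convergence is the smallest modulus among the singular points: 4/9.
At the order-2 pole -5/11 set g(τ) = (τ - (-5/11))^2*f(τ) = (1/6 - 3*τ/10)/(τ - 4/9).
Order-2 pole: residue = g'(a); g'(-5/11) = -3267/79210, so the residue is -3267/79210.
At the order-1 pole 4/9 set g(τ) = (τ - (4/9))*f(τ) = (1/6 - 3*τ/10)/(τ + 5/11)**2.
Simple pole: residue = g(a) at a = 4/9, which is 3267/79210.
List the singular points by increasing real part (a conjugate pair: the negative imaginary part first).


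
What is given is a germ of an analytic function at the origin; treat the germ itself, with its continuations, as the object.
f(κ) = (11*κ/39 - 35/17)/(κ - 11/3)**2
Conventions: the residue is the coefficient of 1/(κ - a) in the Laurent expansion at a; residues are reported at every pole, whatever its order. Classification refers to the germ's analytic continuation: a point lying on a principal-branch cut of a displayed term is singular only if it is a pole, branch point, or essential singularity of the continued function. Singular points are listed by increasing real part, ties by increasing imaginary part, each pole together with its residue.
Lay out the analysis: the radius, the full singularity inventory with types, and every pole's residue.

Radius of convergence at 0: 11/3.
At 11/3: a pole of order 2; residue 11/39.

Denominator factor (κ - 11/3)^2: pole of order 2 at 11/3, modulus 11/3.
The radius of convergence is the smallest modulus among the singular points: 11/3.
At the order-2 pole 11/3 set g(κ) = (κ - (11/3))^2*f(κ) = 11*κ/39 - 35/17.
Order-2 pole: residue = g'(a); g'(11/3) = 11/39, so the residue is 11/39.


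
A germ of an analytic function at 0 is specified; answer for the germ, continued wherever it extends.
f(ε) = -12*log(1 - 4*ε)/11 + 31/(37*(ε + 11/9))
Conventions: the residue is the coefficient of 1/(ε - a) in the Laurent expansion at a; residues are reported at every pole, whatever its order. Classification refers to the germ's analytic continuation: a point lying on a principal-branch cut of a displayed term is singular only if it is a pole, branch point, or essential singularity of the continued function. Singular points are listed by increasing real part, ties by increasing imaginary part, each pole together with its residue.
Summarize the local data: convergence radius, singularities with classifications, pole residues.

Radius of convergence at 0: 1/4.
At -11/9: a pole of order 1; residue 31/37.
At 1/4: a logarithmic branch point.

Denominator factor (ε + 11/9): pole of order 1 at -11/9, modulus 11/9.
Branch term (-12/11)*log(1 - ε/(1/4)): its argument vanishes at ε = 1/4, a logarithmic branch point, modulus 1/4.
The radius of convergence is the smallest modulus among the singular points: 1/4.
The branch term is analytic at -11/9 and contributes nothing to the residue; only the rational part matters.
At the order-1 pole -11/9 set g(ε) = (ε - (-11/9))*(rational part) = 31/37.
Simple pole: residue = g(a) at a = -11/9, which is 31/37.
List the singular points by increasing real part (a conjugate pair: the negative imaginary part first).


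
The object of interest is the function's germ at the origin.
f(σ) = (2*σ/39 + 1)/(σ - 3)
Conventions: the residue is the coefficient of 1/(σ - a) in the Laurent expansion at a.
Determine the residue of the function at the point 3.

At the order-1 pole 3 set g(σ) = (σ - (3))*f(σ) = 2*σ/39 + 1.
Simple pole: residue = g(a) at a = 3, which is 15/13.

The residue is 15/13.


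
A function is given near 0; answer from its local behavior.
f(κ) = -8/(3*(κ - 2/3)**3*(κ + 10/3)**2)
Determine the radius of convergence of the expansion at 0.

The radius of convergence is 2/3.

Denominator factor (κ + 10/3)^2: pole of order 2 at -10/3, modulus 10/3.
Denominator factor (κ - 2/3)^3: pole of order 3 at 2/3, modulus 2/3.
The radius of convergence is the smallest modulus among the singular points: 2/3.


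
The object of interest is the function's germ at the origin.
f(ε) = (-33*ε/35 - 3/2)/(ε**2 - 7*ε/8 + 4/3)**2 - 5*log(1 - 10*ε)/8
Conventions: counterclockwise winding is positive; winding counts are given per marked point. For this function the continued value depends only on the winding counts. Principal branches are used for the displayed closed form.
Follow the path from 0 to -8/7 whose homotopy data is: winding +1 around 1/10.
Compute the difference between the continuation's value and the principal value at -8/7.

Continued minus principal equals -(5/4)*pi*i.

The rational part is single-valued and drops out of the difference; each branch term changes only by its own monodromy.
(-5/8)*log(1 - ε/(1/10)): each positive loop around 1/10 adds 2*pi*i to the log, so winding +1 contributes (-5/8)*(1)*2*pi*i = -(5/4)*pi*i.
Summing the contributions at ε = -8/7 gives -(5/4)*pi*i.


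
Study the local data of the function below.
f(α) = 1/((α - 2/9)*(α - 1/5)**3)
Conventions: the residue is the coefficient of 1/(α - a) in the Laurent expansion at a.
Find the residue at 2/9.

The residue is 91125.

At the order-1 pole 2/9 set g(α) = (α - (2/9))*f(α) = (α - 1/5)**(-3).
Simple pole: residue = g(a) at a = 2/9, which is 91125.


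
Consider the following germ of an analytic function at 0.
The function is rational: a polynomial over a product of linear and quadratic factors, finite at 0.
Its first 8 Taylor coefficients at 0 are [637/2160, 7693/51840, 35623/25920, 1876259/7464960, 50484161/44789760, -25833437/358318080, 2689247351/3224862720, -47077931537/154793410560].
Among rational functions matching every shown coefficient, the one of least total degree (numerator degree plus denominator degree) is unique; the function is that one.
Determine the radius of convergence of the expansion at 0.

No rational of total degree below 5 reproduces all 8 coefficients; solving the [2/3] Pade equations on them gives f(μ) = (13*μ**2/4 + 7*μ/24 + 13/15)/((μ - 12/7)**2*(μ + 1)), whose expansion matches every shown term.
Denominator factor (μ + 1): pole of order 1 at -1, modulus 1.
Denominator factor (μ - 12/7)^2: pole of order 2 at 12/7, modulus 12/7.
The radius of convergence is the smallest modulus among the singular points: 1.

The radius of convergence is 1.


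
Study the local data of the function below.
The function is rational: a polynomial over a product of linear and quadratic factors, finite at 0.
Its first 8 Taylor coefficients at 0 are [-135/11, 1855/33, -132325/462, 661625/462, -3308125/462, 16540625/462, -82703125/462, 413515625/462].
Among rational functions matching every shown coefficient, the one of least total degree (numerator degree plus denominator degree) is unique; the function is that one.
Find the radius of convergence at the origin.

The radius of convergence is 1/5.

No rational of total degree below 3 reproduces all 8 coefficients; solving the [2/1] Pade equations on them gives f(ρ) = (-15*ρ**2/14 - 34*ρ/33 - 27/11)/(ρ + 1/5), whose expansion matches every shown term.
Denominator factor (ρ + 1/5): pole of order 1 at -1/5, modulus 1/5.
The radius of convergence is the smallest modulus among the singular points: 1/5.


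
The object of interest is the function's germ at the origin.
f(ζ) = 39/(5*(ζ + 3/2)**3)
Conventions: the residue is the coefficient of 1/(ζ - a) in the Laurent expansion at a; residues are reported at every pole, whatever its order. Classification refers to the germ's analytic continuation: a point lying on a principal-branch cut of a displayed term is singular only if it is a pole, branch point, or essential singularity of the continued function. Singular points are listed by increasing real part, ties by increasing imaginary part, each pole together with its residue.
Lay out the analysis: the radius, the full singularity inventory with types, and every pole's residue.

Denominator factor (ζ + 3/2)^3: pole of order 3 at -3/2, modulus 3/2.
The radius of convergence is the smallest modulus among the singular points: 3/2.
At the order-3 pole -3/2 set g(ζ) = (ζ - (-3/2))^3*f(ζ) = 39/5.
Order-3 pole: residue = g''(a)/2; g''(-3/2) = 0, so the residue is 0.

Radius of convergence at 0: 3/2.
At -3/2: a pole of order 3; residue 0.


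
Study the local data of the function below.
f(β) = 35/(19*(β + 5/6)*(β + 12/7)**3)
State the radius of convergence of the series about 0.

Denominator factor (β + 5/6): pole of order 1 at -5/6, modulus 5/6.
Denominator factor (β + 12/7)^3: pole of order 3 at -12/7, modulus 12/7.
The radius of convergence is the smallest modulus among the singular points: 5/6.

The radius of convergence is 5/6.


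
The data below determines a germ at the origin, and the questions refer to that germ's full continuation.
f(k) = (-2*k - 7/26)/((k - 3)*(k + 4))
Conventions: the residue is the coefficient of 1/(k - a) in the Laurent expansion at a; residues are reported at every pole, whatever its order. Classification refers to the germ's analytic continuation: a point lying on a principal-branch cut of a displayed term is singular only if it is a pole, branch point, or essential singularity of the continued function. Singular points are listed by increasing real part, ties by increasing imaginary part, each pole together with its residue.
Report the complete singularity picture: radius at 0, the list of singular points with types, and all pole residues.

Denominator factor (k + 4): pole of order 1 at -4, modulus 4.
Denominator factor (k - 3): pole of order 1 at 3, modulus 3.
The radius of convergence is the smallest modulus among the singular points: 3.
At the order-1 pole -4 set g(k) = (k - (-4))*f(k) = (-2*k - 7/26)/(k - 3).
Simple pole: residue = g(a) at a = -4, which is -201/182.
At the order-1 pole 3 set g(k) = (k - (3))*f(k) = (-2*k - 7/26)/(k + 4).
Simple pole: residue = g(a) at a = 3, which is -163/182.
List the singular points by increasing real part (a conjugate pair: the negative imaginary part first).

Radius of convergence at 0: 3.
At -4: a pole of order 1; residue -201/182.
At 3: a pole of order 1; residue -163/182.


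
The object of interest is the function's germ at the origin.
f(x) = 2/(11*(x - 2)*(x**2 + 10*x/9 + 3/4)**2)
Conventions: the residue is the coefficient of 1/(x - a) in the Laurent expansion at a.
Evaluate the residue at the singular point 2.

At the order-1 pole 2 set g(x) = (x - (2))*f(x) = 2/(11*(x**2 + 10*x/9 + 3/4)**2).
Simple pole: residue = g(a) at a = 2, which is 2592/693011.

The residue is 2592/693011.


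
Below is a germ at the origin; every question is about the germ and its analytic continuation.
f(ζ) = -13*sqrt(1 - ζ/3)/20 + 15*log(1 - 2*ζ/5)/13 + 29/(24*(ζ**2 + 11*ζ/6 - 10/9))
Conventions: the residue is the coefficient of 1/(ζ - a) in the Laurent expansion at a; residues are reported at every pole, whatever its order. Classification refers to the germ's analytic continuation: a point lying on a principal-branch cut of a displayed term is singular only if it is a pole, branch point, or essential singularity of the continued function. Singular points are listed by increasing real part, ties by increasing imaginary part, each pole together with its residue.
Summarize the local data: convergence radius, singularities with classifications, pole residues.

Radius of convergence at 0: -11/12 + (1/12)*sqrt(281).
At -11/12 - (1/12)*sqrt(281): a pole of order 1; residue -(29/1124)*sqrt(281).
At -11/12 + (1/12)*sqrt(281): a pole of order 1; residue (29/1124)*sqrt(281).
At 5/2: a logarithmic branch point.
At 3: an algebraic (square-root) branch point.

Denominator factor (ζ**2 + 11*ζ/6 - 10/9): discriminant 281/36, real irrational roots -11/12 + (1/12)*sqrt(281) and -11/12 - (1/12)*sqrt(281); poles of order 1, moduli -11/12 + (1/12)*sqrt(281) and 11/12 + (1/12)*sqrt(281).
Branch term (15/13)*log(1 - ζ/(5/2)): its argument vanishes at ζ = 5/2, a logarithmic branch point, modulus 5/2.
Branch term (-13/20)*sqrt(1 - ζ/(3)): its argument vanishes at ζ = 3, a square-root branch point, modulus 3.
The radius of convergence is the smallest modulus among the singular points: -11/12 + (1/12)*sqrt(281).
The branch terms are analytic at -11/12 - (1/12)*sqrt(281) and contribute nothing to the residue; only the rational part matters.
The factor ζ**2 + 11*ζ/6 - 10/9 splits as (ζ - a)(ζ - a') with a = -11/12 - (1/12)*sqrt(281), a' = -11/12 + (1/12)*sqrt(281). At the order-1 pole a set g(ζ) = (ζ - a)*(rational part) = [29/24] / (ζ - a').
Simple pole: residue = g(a) at a = -11/12 - (1/12)*sqrt(281), which is -(29/1124)*sqrt(281).
The branch terms are analytic at -11/12 + (1/12)*sqrt(281) and contribute nothing to the residue; only the rational part matters.
The factor ζ**2 + 11*ζ/6 - 10/9 splits as (ζ - a)(ζ - a') with a = -11/12 + (1/12)*sqrt(281), a' = -11/12 - (1/12)*sqrt(281). At the order-1 pole a set g(ζ) = (ζ - a)*(rational part) = [29/24] / (ζ - a').
Simple pole: residue = g(a) at a = -11/12 + (1/12)*sqrt(281), which is (29/1124)*sqrt(281).
List the singular points by increasing real part (a conjugate pair: the negative imaginary part first).


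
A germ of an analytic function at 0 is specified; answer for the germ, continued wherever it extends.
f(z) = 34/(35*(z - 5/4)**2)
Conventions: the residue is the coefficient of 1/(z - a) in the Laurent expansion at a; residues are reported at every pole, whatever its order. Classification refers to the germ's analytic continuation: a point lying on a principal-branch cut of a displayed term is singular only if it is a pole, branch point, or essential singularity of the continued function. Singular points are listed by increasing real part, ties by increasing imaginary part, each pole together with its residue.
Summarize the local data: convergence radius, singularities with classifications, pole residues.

Denominator factor (z - 5/4)^2: pole of order 2 at 5/4, modulus 5/4.
The radius of convergence is the smallest modulus among the singular points: 5/4.
At the order-2 pole 5/4 set g(z) = (z - (5/4))^2*f(z) = 34/35.
Order-2 pole: residue = g'(a); g'(5/4) = 0, so the residue is 0.

Radius of convergence at 0: 5/4.
At 5/4: a pole of order 2; residue 0.


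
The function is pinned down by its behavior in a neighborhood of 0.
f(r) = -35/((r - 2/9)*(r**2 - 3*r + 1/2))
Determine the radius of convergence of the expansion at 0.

The radius of convergence is 3/2 - (1/2)*sqrt(7).

Denominator factor (r - 2/9): pole of order 1 at 2/9, modulus 2/9.
Denominator factor (r**2 - 3*r + 1/2): discriminant 7, real irrational roots 3/2 + (1/2)*sqrt(7) and 3/2 - (1/2)*sqrt(7); poles of order 1, moduli 3/2 + (1/2)*sqrt(7) and 3/2 - (1/2)*sqrt(7).
The radius of convergence is the smallest modulus among the singular points: 3/2 - (1/2)*sqrt(7).


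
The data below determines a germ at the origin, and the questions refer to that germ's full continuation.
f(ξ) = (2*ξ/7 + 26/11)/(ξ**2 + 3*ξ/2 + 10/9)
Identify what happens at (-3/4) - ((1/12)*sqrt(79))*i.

The point is a pole of order 1.

The denominator factor ξ**2 + 3*ξ/2 + 10/9 vanishes at (-3/4) - ((1/12)*sqrt(79))*i and appears to the power 1; the numerator there equals (331/154) - ((1/42)*sqrt(79))*i, nonzero, and no other factor vanishes.
Hence a pole whose order is the multiplicity, 1.


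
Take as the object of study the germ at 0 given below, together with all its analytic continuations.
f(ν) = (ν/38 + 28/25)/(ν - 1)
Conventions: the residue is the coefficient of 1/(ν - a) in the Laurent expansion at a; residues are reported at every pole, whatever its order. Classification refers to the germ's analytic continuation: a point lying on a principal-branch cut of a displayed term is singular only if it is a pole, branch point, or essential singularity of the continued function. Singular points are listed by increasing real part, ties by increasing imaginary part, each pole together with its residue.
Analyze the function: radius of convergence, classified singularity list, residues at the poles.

Denominator factor (ν - 1): pole of order 1 at 1, modulus 1.
The radius of convergence is the smallest modulus among the singular points: 1.
At the order-1 pole 1 set g(ν) = (ν - (1))*f(ν) = ν/38 + 28/25.
Simple pole: residue = g(a) at a = 1, which is 1089/950.

Radius of convergence at 0: 1.
At 1: a pole of order 1; residue 1089/950.


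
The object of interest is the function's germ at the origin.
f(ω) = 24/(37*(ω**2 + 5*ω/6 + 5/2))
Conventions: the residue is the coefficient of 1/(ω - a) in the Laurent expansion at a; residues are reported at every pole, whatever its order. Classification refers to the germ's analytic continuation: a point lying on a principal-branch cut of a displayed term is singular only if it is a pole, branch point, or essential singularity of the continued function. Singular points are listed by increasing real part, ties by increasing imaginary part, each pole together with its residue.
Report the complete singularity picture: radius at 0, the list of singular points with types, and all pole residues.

Radius of convergence at 0: (1/2)*sqrt(10).
At (-5/12) - ((1/12)*sqrt(335))*i: a pole of order 1; residue ((144/12395)*sqrt(335))*i.
At (-5/12) + ((1/12)*sqrt(335))*i: a pole of order 1; residue -((144/12395)*sqrt(335))*i.

Denominator factor (ω**2 + 5*ω/6 + 5/2): discriminant -335/36, complex-conjugate roots (-5/12) + ((1/12)*sqrt(335))*i and (-5/12) - ((1/12)*sqrt(335))*i; poles of order 1, moduli (1/2)*sqrt(10) and (1/2)*sqrt(10).
The radius of convergence is the smallest modulus among the singular points: (1/2)*sqrt(10).
The factor ω**2 + 5*ω/6 + 5/2 splits as (ω - a)(ω - a') with a = (-5/12) - ((1/12)*sqrt(335))*i, a' = (-5/12) + ((1/12)*sqrt(335))*i. At the order-1 pole a set g(ω) = (ω - a)*f(ω) = [24/37] / (ω - a').
Simple pole: residue = g(a) at a = (-5/12) - ((1/12)*sqrt(335))*i, which is ((144/12395)*sqrt(335))*i.
The factor ω**2 + 5*ω/6 + 5/2 splits as (ω - a)(ω - a') with a = (-5/12) + ((1/12)*sqrt(335))*i, a' = (-5/12) - ((1/12)*sqrt(335))*i. At the order-1 pole a set g(ω) = (ω - a)*f(ω) = [24/37] / (ω - a').
Simple pole: residue = g(a) at a = (-5/12) + ((1/12)*sqrt(335))*i, which is -((144/12395)*sqrt(335))*i.
List the singular points by increasing real part (a conjugate pair: the negative imaginary part first).


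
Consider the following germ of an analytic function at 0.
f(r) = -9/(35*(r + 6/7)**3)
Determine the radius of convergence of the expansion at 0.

Denominator factor (r + 6/7)^3: pole of order 3 at -6/7, modulus 6/7.
The radius of convergence is the smallest modulus among the singular points: 6/7.

The radius of convergence is 6/7.


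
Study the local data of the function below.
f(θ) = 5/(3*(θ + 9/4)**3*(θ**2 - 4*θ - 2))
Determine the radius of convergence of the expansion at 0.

Denominator factor (θ + 9/4)^3: pole of order 3 at -9/4, modulus 9/4.
Denominator factor (θ**2 - 4*θ - 2): discriminant 24, real irrational roots 2 + sqrt(6) and 2 - sqrt(6); poles of order 1, moduli 2 + sqrt(6) and -2 + sqrt(6).
The radius of convergence is the smallest modulus among the singular points: -2 + sqrt(6).

The radius of convergence is -2 + sqrt(6).


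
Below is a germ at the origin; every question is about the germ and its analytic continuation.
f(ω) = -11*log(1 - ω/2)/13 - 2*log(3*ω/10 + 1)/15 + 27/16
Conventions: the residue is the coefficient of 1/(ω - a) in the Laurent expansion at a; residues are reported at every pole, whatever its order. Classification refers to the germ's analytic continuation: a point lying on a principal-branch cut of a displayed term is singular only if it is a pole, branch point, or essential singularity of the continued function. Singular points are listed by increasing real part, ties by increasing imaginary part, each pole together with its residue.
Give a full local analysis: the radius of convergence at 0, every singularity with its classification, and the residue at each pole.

Radius of convergence at 0: 2.
At -10/3: a logarithmic branch point.
At 2: a logarithmic branch point.

Branch term (-11/13)*log(1 - ω/(2)): its argument vanishes at ω = 2, a logarithmic branch point, modulus 2.
Branch term (-2/15)*log(1 - ω/(-10/3)): its argument vanishes at ω = -10/3, a logarithmic branch point, modulus 10/3.
The radius of convergence is the smallest modulus among the singular points: 2.
List the singular points by increasing real part (a conjugate pair: the negative imaginary part first).
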